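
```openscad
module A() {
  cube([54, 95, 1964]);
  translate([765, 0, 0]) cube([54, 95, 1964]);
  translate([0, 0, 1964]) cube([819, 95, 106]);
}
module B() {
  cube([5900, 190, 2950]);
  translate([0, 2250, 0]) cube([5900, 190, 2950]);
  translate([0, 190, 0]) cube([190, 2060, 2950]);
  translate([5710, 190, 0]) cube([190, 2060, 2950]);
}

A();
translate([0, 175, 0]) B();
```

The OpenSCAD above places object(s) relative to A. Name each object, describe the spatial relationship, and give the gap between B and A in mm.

The house frame's nearest face is 80 mm from the door frame's +y face.

A is a door frame. B is a house frame. The house frame is on the floor beside the door frame on its +y side. The gap between the house frame and the door frame is 80 mm.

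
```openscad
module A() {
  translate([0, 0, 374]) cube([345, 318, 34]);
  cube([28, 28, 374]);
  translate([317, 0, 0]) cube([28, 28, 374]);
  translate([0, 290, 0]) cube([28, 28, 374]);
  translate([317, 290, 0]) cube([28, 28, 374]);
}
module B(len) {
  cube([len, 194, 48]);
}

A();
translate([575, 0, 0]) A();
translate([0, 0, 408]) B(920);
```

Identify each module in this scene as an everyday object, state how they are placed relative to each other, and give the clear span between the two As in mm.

A is a stool. B is a beam. A beam spans the tops of two stools. The clear span between the two stools is 230 mm.

Second stool starts at x = 575; first ends at x = 345; clear span = 575 − 345 = 230 mm.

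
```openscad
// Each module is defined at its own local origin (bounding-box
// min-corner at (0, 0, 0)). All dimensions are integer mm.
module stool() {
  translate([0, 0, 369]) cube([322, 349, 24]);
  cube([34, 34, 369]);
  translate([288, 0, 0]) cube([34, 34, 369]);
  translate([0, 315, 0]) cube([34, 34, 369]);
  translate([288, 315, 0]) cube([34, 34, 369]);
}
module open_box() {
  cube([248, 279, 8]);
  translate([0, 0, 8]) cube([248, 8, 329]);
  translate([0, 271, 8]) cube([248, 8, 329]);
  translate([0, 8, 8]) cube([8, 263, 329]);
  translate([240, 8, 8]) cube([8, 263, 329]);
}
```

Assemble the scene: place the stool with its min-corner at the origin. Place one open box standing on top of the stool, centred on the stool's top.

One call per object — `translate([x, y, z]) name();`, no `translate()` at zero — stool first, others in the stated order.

stool();
translate([37, 35, 393]) open_box();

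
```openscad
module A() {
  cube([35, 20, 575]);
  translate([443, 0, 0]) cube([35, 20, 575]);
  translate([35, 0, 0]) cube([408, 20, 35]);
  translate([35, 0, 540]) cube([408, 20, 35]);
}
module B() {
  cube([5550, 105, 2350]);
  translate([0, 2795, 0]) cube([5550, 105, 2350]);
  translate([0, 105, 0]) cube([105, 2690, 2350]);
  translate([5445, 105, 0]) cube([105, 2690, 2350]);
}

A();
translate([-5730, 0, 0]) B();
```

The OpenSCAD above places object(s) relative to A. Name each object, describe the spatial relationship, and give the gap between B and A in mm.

The house frame's nearest face is 180 mm from the picture frame's −x face.

A is a picture frame. B is a house frame. The house frame is on the floor beside the picture frame on its −x side. The gap between the house frame and the picture frame is 180 mm.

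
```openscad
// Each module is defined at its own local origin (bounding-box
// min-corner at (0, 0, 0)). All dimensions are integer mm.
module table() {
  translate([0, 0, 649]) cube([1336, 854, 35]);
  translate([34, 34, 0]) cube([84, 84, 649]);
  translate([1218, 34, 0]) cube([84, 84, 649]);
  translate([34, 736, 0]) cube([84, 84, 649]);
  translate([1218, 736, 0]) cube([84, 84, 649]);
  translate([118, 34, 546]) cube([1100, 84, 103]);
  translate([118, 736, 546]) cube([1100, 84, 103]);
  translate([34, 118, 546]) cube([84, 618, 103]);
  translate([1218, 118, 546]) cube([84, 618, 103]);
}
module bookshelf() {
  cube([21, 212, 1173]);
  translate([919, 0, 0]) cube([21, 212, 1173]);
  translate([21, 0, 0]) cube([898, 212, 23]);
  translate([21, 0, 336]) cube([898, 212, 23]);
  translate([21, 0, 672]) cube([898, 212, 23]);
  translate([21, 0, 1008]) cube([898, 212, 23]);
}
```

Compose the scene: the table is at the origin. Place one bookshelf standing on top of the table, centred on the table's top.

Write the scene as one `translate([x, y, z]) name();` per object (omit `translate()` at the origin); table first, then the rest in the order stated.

table();
translate([198, 321, 684]) bookshelf();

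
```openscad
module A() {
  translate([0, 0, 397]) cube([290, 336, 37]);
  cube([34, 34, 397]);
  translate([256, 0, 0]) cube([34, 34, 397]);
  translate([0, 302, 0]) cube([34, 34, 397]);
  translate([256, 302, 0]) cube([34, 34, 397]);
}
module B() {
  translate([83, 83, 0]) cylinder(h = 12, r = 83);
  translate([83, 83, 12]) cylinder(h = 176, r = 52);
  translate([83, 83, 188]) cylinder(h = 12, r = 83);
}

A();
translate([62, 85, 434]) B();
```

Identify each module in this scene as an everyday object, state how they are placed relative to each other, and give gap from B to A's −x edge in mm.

A is a stool. B is a spool. The spool is on top of the stool, centred. The gap from the spool to the stool's −x edge is 62 mm.

The spool's min-x is at 62; the stool's min-x is 0; gap = 62 mm.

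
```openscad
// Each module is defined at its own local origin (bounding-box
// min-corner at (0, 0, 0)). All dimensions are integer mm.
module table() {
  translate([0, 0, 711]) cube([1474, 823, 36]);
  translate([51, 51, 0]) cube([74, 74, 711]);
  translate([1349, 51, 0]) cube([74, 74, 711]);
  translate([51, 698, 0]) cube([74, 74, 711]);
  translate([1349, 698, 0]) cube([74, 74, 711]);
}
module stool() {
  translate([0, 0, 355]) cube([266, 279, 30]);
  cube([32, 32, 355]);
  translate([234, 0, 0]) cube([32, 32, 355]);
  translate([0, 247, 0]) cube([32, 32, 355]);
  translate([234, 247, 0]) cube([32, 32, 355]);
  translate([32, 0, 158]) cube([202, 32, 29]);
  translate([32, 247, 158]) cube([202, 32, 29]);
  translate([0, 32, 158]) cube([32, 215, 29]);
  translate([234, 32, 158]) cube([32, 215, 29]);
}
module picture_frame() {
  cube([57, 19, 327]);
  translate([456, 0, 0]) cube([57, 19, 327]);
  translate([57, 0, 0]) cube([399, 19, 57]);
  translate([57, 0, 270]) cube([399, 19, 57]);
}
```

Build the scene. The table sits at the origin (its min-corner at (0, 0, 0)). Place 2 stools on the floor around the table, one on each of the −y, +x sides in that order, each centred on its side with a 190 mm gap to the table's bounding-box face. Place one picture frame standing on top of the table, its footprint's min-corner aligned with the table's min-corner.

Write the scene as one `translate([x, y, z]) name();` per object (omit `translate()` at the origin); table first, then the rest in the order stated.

table();
translate([604, -469, 0]) stool();
translate([1664, 272, 0]) stool();
translate([0, 0, 747]) picture_frame();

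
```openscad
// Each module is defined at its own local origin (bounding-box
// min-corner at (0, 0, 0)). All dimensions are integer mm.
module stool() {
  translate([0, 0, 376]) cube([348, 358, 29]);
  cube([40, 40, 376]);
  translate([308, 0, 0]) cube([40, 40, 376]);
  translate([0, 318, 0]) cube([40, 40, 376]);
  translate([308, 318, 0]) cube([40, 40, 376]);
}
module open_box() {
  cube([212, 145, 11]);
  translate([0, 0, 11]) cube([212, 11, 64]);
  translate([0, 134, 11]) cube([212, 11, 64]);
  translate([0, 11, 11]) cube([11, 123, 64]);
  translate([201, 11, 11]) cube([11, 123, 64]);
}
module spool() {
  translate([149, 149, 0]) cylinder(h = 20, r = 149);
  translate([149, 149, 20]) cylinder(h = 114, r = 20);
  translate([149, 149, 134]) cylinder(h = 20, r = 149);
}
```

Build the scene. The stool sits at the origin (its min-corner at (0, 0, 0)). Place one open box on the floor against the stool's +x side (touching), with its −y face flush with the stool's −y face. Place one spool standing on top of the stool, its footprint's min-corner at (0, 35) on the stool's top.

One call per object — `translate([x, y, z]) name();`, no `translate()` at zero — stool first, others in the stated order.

stool();
translate([348, 0, 0]) open_box();
translate([0, 35, 405]) spool();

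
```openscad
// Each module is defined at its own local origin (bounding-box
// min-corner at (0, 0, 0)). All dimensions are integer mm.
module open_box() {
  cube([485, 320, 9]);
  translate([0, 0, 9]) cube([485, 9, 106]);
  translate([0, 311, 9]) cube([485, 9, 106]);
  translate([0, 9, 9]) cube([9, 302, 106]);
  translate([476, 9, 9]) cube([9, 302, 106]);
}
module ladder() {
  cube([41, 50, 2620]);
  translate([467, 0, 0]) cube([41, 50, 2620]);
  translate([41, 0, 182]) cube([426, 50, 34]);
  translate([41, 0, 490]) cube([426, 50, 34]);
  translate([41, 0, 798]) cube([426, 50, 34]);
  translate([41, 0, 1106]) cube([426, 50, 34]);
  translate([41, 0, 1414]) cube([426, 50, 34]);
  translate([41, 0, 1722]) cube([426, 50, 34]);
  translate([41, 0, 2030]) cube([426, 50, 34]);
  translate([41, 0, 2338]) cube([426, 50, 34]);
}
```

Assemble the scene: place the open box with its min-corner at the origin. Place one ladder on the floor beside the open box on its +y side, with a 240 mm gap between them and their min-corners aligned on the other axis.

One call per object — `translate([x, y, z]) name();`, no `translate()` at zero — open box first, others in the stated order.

open_box();
translate([0, 560, 0]) ladder();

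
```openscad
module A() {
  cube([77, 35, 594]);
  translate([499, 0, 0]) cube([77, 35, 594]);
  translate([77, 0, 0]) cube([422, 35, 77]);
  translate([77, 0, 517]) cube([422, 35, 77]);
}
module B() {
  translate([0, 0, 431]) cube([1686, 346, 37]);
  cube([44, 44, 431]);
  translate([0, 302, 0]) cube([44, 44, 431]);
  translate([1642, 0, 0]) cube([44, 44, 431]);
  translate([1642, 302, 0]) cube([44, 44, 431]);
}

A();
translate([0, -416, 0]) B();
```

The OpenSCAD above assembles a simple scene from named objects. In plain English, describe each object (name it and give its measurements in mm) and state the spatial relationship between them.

A is a picture frame with a 422×440 mm rectangular opening (x by z) and a uniform 77 mm border on every side. Frame depth is 35 mm along y. It is built from two vertical stiles running the full outside height and two horizontal rails spanning the gap between the stiles.

B is a bench: a 1686×346 mm seat slab, 37 mm thick, top at z = 468 mm, on four 44×44 mm square legs flush with the seat corners and standing on z = 0.

The bench is on the floor beside the picture frame on its −y side.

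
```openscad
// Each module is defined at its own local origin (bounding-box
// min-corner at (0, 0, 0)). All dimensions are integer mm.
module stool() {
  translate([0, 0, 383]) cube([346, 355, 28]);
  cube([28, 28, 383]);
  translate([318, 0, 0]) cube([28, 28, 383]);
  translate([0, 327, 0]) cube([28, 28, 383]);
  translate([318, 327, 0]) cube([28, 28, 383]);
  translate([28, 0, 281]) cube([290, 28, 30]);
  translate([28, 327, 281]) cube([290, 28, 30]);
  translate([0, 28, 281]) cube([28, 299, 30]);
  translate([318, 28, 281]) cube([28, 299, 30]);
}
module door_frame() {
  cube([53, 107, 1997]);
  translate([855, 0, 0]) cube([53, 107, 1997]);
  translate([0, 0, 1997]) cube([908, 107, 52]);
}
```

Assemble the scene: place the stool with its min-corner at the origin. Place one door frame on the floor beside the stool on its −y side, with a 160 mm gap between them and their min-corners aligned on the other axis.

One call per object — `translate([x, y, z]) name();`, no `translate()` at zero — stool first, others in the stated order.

stool();
translate([0, -267, 0]) door_frame();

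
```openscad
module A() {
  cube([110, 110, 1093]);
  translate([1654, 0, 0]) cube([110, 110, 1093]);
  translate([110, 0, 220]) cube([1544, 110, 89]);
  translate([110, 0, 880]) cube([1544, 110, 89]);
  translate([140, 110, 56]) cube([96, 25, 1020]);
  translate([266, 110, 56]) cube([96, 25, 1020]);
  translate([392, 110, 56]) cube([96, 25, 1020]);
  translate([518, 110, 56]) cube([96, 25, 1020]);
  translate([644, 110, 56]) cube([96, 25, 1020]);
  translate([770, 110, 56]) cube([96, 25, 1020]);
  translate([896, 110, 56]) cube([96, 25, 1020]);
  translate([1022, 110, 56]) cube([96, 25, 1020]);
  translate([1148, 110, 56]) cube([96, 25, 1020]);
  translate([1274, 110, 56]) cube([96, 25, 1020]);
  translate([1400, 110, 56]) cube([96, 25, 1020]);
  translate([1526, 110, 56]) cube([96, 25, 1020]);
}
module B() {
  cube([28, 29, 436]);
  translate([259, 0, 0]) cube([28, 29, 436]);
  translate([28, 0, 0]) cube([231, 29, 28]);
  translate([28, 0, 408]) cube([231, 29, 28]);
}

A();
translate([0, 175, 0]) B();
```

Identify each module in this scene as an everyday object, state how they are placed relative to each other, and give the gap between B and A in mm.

A is a fence section. B is a picture frame. The picture frame is on the floor beside the fence section on its +y side. The gap between the picture frame and the fence section is 40 mm.

The picture frame's nearest face is 40 mm from the fence section's +y face.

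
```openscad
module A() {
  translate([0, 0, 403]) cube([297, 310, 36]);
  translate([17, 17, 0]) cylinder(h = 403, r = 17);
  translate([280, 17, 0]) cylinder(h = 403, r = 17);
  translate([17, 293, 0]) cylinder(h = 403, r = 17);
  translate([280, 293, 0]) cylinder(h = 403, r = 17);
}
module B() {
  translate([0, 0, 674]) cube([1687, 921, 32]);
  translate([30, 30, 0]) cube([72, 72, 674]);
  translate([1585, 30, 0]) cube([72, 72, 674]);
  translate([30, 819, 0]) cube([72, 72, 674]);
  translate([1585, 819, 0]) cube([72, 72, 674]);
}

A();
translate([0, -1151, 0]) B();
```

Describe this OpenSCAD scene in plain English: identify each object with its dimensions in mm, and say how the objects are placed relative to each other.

A is a four-legged stool. The seat is a 297×310×36 mm slab whose top surface is at z = 439 mm; four round legs, each 34 mm in diameter, run from the floor (z = 0) to the underside of the seat, each leg's axis is inset half a diameter from the nearest pair of seat edges (so the leg's bounding box is flush with the corner).

B is a table with a 1687×921 mm rectangular top, 32 mm thick, top surface at z = 706 mm, supported by four 72×72 mm square legs, each inset 30 mm from the nearest pair of top edges, running from the floor.

The table is on the floor beside the stool on its −y side.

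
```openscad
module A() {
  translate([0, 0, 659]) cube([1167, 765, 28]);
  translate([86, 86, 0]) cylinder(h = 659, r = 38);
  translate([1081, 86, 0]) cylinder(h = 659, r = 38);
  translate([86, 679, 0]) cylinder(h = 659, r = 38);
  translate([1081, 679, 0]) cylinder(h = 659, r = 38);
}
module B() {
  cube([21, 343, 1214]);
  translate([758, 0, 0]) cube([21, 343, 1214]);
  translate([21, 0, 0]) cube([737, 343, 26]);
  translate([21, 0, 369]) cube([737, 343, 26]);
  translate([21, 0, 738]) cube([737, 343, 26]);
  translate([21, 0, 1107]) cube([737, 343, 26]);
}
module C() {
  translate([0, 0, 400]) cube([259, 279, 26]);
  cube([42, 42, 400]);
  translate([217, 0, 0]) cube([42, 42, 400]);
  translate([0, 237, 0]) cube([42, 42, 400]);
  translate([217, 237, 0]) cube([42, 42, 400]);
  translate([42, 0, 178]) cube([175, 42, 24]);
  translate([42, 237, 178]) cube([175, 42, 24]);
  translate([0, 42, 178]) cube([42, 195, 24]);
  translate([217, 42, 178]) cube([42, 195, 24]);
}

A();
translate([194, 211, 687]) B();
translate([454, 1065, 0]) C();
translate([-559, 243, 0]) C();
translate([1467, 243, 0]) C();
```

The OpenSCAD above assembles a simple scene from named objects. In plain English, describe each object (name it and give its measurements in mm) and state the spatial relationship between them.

A is a table: top 1167 mm (x) × 765 mm (y), 28 mm thick, upper face at z = 687 mm, on four round legs of 76 mm diameter, each leg's bounding box inset 48 mm from the nearest pair of top edges, running from z = 0 to the bottom of the top.

B is a bookshelf 779 mm wide overall, 343 mm deep and 1214 mm tall. The two sides are 21 mm thick vertical panels. 4 horizontal shelves of 26 mm thickness span between the inner faces of the sides; the lowest shelf sits on the floor and shelves are stacked with a clear vertical gap of 343 mm between each pair.

C is a four-legged stool. The seat is a 259×279×26 mm slab whose top surface is at z = 426 mm; four square legs, each 42×42 mm in cross-section, run from the floor (z = 0) to the underside of the seat, each flush with a corner of the seat. Four stretchers, 42 mm wide and 24 mm tall, connect adjacent legs with their undersides at z = 178 mm, each running between the inner faces of the legs it joins and aligned with the legs' outer faces on the other axis.

The bookshelf is on top of the table, centred. Three stools sit around the table at the +y, −x, +x sides.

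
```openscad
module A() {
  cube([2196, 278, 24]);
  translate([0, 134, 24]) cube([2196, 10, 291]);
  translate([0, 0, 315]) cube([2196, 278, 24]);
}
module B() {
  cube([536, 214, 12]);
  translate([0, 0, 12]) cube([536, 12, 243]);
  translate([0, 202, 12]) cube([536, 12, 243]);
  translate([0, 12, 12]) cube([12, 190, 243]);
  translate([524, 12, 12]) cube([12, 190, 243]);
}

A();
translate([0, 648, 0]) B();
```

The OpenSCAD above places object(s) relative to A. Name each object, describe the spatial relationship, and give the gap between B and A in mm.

A is an I-beam. B is an open box. The open box is on the floor beside the I-beam on its +y side. The gap between the open box and the I-beam is 370 mm.

The open box's nearest face is 370 mm from the I-beam's +y face.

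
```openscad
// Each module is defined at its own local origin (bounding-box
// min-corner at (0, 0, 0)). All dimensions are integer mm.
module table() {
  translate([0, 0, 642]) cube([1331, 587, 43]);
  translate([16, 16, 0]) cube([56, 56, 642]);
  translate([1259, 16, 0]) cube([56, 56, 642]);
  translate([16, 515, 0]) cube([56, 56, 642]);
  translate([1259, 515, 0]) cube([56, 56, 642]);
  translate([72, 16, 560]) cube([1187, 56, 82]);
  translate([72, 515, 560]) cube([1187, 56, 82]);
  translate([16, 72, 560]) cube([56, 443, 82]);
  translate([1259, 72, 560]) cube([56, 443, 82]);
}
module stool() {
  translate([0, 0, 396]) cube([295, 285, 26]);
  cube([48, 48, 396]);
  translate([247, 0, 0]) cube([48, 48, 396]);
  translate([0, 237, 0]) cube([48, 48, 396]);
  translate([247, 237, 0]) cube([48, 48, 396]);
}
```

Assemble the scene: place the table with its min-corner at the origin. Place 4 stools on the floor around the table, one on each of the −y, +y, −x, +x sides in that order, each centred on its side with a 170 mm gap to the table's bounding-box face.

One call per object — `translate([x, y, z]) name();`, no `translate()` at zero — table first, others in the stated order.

table();
translate([518, -455, 0]) stool();
translate([518, 757, 0]) stool();
translate([-465, 151, 0]) stool();
translate([1501, 151, 0]) stool();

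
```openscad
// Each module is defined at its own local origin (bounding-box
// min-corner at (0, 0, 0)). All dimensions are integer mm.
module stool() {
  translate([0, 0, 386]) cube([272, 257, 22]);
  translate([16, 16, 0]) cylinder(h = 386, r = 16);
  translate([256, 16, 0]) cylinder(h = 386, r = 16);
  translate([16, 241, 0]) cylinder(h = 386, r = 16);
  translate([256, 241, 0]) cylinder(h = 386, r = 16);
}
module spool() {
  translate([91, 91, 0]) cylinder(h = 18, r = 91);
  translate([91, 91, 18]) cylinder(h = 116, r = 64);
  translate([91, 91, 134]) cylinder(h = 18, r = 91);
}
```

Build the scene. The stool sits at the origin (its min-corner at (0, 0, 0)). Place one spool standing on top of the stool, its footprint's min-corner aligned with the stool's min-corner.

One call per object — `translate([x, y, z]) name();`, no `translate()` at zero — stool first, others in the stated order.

stool();
translate([0, 0, 408]) spool();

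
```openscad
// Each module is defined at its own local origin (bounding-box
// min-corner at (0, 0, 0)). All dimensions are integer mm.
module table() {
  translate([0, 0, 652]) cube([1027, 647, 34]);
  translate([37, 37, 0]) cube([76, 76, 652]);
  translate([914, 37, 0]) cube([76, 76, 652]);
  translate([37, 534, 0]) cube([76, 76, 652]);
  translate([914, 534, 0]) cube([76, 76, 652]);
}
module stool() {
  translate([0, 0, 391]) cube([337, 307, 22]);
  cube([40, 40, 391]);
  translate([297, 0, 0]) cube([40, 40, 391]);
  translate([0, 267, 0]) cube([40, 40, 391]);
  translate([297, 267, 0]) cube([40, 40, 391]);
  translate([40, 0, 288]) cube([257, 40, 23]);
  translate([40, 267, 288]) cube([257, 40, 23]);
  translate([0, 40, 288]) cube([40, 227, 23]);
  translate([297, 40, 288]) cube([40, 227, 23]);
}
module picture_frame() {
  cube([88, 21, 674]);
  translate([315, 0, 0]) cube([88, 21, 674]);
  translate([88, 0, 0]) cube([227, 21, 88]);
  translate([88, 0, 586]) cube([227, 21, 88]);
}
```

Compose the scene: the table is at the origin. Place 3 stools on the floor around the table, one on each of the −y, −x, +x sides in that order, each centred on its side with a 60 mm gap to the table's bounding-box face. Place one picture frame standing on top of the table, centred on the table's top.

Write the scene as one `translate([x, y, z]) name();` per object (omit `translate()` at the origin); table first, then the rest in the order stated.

table();
translate([345, -367, 0]) stool();
translate([-397, 170, 0]) stool();
translate([1087, 170, 0]) stool();
translate([312, 313, 686]) picture_frame();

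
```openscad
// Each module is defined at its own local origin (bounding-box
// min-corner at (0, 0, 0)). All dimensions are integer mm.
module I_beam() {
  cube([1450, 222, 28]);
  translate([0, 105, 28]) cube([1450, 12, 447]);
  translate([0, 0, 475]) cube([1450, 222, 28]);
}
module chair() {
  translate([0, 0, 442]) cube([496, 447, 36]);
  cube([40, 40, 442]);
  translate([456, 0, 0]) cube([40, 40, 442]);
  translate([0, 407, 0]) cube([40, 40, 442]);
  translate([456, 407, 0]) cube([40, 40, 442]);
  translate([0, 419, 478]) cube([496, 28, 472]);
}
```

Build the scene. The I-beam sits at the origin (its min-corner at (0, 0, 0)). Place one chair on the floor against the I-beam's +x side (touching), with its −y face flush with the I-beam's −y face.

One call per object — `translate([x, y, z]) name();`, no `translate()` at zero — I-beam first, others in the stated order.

I_beam();
translate([1450, 0, 0]) chair();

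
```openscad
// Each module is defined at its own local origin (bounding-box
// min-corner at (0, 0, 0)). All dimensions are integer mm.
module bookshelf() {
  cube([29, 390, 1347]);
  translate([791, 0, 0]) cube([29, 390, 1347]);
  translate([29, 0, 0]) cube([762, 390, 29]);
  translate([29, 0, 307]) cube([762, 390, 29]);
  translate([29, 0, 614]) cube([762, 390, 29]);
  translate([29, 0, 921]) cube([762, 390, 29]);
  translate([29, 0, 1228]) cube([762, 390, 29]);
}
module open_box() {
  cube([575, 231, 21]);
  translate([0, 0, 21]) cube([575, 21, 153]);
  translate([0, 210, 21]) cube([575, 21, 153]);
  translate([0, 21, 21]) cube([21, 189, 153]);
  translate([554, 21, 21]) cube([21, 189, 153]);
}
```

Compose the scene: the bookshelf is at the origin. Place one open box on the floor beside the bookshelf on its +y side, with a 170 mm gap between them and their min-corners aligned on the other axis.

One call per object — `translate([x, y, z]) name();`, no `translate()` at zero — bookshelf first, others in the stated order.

bookshelf();
translate([0, 560, 0]) open_box();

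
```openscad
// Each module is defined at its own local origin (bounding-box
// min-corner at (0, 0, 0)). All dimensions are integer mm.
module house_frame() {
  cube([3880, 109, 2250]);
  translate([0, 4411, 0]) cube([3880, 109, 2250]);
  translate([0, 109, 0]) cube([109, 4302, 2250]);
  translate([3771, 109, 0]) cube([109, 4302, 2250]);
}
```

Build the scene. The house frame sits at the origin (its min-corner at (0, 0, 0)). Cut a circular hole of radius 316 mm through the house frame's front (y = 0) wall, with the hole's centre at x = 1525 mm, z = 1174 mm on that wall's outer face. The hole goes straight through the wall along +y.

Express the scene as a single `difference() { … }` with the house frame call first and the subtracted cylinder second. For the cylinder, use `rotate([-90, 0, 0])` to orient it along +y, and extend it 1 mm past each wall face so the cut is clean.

difference() {
  house_frame();
  translate([1525, -1, 1174]) rotate([-90, 0, 0]) cylinder(h = 111, r = 316);
}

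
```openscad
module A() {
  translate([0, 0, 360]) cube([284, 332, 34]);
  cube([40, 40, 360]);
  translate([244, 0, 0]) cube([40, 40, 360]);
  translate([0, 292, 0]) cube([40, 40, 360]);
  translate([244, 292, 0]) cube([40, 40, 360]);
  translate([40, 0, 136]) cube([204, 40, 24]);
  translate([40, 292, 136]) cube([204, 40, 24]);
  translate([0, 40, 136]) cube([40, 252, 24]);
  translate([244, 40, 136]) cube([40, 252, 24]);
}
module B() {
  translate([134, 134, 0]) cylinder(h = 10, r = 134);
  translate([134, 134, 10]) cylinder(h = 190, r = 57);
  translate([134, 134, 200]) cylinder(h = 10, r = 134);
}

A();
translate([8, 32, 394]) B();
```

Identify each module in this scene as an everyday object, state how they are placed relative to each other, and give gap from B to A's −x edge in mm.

A is a stool. B is a spool. The spool is on top of the stool, centred. The gap from the spool to the stool's −x edge is 8 mm.

The spool's min-x is at 8; the stool's min-x is 0; gap = 8 mm.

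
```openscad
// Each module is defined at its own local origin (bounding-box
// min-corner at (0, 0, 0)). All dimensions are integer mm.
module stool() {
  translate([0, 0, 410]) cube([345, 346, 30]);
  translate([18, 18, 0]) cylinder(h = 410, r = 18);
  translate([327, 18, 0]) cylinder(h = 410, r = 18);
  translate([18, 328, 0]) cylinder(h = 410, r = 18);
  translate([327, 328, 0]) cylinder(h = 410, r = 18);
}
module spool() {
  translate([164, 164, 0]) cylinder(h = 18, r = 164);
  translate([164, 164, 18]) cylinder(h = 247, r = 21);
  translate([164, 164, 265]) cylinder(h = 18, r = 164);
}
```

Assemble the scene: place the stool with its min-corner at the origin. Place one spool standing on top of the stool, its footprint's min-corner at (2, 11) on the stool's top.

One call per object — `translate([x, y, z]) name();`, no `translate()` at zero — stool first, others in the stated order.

stool();
translate([2, 11, 440]) spool();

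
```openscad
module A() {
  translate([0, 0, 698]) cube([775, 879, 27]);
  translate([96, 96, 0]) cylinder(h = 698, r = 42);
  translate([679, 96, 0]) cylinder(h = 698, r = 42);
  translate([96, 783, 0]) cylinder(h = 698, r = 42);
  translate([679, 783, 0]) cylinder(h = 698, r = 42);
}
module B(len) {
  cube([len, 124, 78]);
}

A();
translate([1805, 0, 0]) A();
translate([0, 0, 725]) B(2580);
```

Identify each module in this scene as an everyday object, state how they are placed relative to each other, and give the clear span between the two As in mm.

Second table starts at x = 1805; first ends at x = 775; clear span = 1805 − 775 = 1030 mm.

A is a table. B is a beam. A beam spans the tops of two tables. The clear span between the two tables is 1030 mm.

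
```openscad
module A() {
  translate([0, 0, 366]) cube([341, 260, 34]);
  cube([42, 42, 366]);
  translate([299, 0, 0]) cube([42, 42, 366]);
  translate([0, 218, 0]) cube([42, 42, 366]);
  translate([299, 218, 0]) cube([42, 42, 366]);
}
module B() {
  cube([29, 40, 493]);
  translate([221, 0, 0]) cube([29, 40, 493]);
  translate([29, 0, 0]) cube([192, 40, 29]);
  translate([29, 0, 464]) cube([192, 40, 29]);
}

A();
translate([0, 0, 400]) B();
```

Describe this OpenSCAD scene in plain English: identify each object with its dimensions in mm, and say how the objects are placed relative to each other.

A is a four-legged stool. The seat is 341×260 mm, 34 mm thick, top at z = 400 mm. It stands on four square legs, each 42×42 mm in cross-section, from z = 0 to the seat underside, each flush with a corner of the seat.

B is a picture frame with a 192×435 mm rectangular opening (x by z) and a uniform 29 mm border on every side. Frame depth is 40 mm along y. It is built from two vertical stiles running the full outside height and two horizontal rails spanning the gap between the stiles.

The picture frame is on top of the stool.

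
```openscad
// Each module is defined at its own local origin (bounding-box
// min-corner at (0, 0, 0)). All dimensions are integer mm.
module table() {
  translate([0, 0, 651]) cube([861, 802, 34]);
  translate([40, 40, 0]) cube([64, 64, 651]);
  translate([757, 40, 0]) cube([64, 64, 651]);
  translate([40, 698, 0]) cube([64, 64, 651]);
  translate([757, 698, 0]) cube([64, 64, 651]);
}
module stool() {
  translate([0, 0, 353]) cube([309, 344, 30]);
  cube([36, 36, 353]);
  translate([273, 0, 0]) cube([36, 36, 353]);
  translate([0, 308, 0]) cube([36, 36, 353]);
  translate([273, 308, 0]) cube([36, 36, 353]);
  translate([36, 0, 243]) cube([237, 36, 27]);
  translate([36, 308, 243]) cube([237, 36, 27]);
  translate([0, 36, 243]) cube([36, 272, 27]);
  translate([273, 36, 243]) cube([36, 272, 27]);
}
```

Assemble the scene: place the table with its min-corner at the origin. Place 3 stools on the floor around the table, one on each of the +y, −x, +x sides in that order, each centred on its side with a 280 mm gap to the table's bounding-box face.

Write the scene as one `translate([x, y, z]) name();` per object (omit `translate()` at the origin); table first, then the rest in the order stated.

table();
translate([276, 1082, 0]) stool();
translate([-589, 229, 0]) stool();
translate([1141, 229, 0]) stool();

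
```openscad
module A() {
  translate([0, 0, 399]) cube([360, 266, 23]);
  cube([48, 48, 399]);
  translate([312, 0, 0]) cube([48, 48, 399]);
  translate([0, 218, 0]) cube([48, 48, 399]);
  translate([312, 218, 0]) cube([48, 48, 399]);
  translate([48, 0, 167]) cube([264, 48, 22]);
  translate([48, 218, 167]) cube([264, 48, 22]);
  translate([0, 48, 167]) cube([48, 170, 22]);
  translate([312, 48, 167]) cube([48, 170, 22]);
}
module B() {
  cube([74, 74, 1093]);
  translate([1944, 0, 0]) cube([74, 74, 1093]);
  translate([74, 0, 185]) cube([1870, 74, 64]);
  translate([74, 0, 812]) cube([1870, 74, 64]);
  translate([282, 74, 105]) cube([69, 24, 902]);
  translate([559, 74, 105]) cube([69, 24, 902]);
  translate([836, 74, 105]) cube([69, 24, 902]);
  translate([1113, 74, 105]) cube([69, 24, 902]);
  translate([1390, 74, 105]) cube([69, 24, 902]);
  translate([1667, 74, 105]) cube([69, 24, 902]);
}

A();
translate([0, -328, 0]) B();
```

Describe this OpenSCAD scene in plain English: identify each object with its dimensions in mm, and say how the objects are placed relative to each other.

A is a simple wooden stool: a rectangular seat 360 mm (x) by 266 mm (y), 23 mm thick, top face at z = 422 mm, on four square legs, each 48×48 mm in cross-section. The legs rest on z = 0, each flush with a corner of the seat. Four stretchers, 48 mm wide and 22 mm tall, connect adjacent legs with their undersides at z = 167 mm, each running between the inner faces of the legs it joins and aligned with the legs' outer faces on the other axis.

B is a fence section. Two 74×74 mm posts, 1093 mm tall, stand on the floor with a clear span of 1870 mm between their inner faces. Two horizontal rails of 74×64 mm section span the gap between the posts with their undersides at z = 185 mm and z = 812 mm, flush with the posts' −y face. 6 pickets, each 69 mm wide, 24 mm thick and 902 mm tall, are fixed to the +y face of the rails with their bottoms at z = 105 mm, evenly spaced across the span with equal gaps (rounded down to the nearest mm) at the −x end and between each pair — any rounding remainder accumulates at the +x end.

The fence section is on the floor beside the stool on its −y side.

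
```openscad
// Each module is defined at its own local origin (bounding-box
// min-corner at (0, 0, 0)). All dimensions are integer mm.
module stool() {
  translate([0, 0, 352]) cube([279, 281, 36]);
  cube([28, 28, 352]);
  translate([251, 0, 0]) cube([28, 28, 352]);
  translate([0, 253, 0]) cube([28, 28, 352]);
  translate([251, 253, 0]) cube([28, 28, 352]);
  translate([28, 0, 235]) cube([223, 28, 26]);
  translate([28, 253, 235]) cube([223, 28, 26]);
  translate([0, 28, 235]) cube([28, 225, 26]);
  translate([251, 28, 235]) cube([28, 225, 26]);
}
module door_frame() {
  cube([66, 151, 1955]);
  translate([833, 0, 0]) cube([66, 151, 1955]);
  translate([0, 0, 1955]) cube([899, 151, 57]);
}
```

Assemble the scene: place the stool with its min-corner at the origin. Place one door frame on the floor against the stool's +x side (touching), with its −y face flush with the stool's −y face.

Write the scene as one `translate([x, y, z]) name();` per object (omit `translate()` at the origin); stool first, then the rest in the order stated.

stool();
translate([279, 0, 0]) door_frame();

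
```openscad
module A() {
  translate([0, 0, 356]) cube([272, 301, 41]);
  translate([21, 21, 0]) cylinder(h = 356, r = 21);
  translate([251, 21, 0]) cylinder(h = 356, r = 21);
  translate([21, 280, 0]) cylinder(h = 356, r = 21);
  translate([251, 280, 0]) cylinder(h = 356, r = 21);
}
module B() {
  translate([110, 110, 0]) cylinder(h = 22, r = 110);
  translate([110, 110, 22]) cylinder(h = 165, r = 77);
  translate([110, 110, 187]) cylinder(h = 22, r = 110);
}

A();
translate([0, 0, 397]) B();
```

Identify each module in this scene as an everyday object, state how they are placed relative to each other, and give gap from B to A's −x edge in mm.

A is a stool. B is a spool. The spool is on top of the stool. The gap from the spool to the stool's −x edge is 0 mm.

The spool's min-x is at 0; the stool's min-x is 0; gap = 0 mm.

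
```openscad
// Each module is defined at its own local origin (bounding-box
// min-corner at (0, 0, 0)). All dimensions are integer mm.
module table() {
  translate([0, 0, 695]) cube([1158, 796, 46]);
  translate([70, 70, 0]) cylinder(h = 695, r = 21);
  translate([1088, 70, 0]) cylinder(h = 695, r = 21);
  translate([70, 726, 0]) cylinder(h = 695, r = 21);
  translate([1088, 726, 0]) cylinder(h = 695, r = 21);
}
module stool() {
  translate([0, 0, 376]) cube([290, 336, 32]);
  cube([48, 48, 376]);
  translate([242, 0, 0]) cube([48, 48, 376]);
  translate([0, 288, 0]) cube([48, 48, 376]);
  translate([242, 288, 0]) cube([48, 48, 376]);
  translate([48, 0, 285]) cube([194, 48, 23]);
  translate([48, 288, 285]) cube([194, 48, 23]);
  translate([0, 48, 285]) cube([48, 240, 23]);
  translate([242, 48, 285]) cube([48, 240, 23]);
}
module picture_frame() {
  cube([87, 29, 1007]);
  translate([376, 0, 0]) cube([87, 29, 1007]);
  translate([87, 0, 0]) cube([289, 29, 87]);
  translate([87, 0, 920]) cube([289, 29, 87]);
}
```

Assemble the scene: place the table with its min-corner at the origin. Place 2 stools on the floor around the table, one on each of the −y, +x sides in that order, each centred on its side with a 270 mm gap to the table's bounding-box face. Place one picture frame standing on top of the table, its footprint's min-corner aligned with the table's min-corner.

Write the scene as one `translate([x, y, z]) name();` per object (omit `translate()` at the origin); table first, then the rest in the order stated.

table();
translate([434, -606, 0]) stool();
translate([1428, 230, 0]) stool();
translate([0, 0, 741]) picture_frame();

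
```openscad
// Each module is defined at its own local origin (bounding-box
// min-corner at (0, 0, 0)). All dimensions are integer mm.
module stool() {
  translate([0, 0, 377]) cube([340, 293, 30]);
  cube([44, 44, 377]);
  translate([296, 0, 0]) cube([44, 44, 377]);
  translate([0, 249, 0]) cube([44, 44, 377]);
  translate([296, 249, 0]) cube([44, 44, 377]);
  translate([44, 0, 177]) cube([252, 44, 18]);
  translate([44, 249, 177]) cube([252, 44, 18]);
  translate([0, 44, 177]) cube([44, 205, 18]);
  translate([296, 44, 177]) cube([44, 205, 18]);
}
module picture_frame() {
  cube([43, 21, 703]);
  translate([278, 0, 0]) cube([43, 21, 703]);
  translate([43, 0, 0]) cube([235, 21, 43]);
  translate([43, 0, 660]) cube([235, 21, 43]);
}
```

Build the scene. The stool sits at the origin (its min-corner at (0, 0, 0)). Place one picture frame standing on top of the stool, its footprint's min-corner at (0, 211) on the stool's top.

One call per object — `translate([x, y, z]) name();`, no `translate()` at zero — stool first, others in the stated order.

stool();
translate([0, 211, 407]) picture_frame();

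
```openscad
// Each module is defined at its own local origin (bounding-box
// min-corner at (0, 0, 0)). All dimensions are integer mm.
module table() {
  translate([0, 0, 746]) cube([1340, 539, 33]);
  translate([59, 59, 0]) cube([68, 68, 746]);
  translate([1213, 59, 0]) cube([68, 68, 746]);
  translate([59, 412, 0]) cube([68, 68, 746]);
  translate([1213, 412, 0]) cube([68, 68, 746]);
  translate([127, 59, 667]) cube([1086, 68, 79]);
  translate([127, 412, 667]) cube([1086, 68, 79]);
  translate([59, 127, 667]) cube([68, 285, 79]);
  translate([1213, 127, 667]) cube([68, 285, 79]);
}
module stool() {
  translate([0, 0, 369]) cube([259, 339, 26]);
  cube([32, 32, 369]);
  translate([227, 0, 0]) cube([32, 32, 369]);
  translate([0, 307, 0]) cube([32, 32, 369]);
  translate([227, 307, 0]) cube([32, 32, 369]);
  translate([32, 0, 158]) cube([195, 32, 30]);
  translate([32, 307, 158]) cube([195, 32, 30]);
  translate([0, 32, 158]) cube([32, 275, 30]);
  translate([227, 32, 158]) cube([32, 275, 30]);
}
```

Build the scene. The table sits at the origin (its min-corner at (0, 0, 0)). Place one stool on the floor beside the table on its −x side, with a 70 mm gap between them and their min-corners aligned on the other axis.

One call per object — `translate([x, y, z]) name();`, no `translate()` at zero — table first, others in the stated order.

table();
translate([-329, 0, 0]) stool();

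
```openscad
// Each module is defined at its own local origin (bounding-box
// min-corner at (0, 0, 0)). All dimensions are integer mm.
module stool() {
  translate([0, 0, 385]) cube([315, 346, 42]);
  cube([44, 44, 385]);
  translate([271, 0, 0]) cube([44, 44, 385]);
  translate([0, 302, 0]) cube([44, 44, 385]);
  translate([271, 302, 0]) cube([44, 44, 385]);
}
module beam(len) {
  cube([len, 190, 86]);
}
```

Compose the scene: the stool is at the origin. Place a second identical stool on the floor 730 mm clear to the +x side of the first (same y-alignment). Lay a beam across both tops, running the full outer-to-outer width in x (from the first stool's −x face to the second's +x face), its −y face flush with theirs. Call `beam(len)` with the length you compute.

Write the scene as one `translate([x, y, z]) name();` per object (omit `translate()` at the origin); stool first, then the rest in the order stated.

stool();
translate([1045, 0, 0]) stool();
translate([0, 0, 427]) beam(1360);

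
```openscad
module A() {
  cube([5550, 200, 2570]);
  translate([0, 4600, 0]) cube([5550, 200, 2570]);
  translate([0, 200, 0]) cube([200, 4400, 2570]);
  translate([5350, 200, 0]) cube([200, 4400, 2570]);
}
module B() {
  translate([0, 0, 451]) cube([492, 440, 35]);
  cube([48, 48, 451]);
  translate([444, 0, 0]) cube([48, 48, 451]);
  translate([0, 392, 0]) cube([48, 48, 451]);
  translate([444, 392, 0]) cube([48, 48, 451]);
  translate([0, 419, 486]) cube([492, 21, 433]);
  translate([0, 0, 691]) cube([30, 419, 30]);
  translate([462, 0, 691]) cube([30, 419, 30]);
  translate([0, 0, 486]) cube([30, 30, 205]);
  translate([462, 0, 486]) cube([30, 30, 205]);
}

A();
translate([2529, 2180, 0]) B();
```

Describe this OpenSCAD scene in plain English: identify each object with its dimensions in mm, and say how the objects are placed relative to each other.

A is a box-shaped house frame (walls only): outside footprint 5550×4800 mm, wall height 2570 mm, wall thickness 200 mm. The two y-facing walls run the full x-width; the two x-facing walls fit between the inner faces of the y-facing walls.

B is a chair. The seat is a 492×440×35 mm slab with its top at z = 486 mm, on four 48×48 mm corner legs (flush with the seat edges, standing on z = 0). A flat backrest 21 mm thick, 433 mm tall, spans the full seat width and rises from the seat top along its +y edge, rear face flush with the rear of the seat. Two armrests of 30×30 mm section run along each side from the seat's front edge to the front of the backrest, top faces 235 mm above the seat top and outer faces flush with the seat's x-edges; a 30×30 mm post under the front of each armrest stands on the seat at the front corner.

The chair sits inside the house frame, centred.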